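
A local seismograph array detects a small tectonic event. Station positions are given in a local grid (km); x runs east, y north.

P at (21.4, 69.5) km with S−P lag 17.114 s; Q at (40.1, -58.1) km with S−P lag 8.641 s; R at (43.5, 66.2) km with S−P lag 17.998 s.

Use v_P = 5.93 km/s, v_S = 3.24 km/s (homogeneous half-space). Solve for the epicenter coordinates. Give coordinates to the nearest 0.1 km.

Distance from S−P lag: d = Δt · v_P v_S / (v_P − v_S) = Δt · (5.93·3.24)/(5.93−3.24) ≈ 7.1425·Δt.
So d_P = 122.24, d_Q = 61.72, d_R = 128.55 km.
Circle about each station: (x − 21.4)² + (y − 69.5)² = 122.24²; (x − 40.1)² + (y + 58.1)² = 61.72²; (x − 43.5)² + (y − 66.2)² = 128.55².
Subtracting the P equation from the Q and R equations removes the quadratic terms:
37.4 x − 255.2 y = 10828.67
44.2 x − 6.6 y = -596.00
Solving the 2×2 system: x ≈ -20.3, y ≈ -45.4 km.

x ≈ -20.3 km, y ≈ -45.4 km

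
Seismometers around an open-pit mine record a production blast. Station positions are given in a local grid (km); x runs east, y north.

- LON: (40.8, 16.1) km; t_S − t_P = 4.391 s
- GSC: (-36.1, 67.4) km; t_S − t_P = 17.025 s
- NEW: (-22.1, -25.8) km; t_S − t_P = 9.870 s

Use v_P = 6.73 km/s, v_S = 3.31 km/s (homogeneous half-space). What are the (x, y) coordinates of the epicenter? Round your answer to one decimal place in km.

Distance from S−P lag: d = Δt · v_P v_S / (v_P − v_S) = Δt · (6.73·3.31)/(6.73−3.31) ≈ 6.5135·Δt.
So d_LON = 28.60, d_GSC = 110.89, d_NEW = 64.29 km.
Circle about each station: (x − 40.8)² + (y − 16.1)² = 28.60²; (x + 36.1)² + (y − 67.4)² = 110.89²; (x + 22.1)² + (y + 25.8)² = 64.29².
Subtracting the LON equation from the GSC and NEW equations removes the quadratic terms:
-153.8 x + 102.6 y = -7556.51
-125.8 x − 83.8 y = -4085.04
Solving the 2×2 system: x ≈ 40.8, y ≈ -12.5 km.
Check against LON (with the unrounded x, y): √((x − 40.8)²+(y − 16.1)²) = 28.60 ≈ 28.60 km. ✓

40.8 km east, -12.5 km north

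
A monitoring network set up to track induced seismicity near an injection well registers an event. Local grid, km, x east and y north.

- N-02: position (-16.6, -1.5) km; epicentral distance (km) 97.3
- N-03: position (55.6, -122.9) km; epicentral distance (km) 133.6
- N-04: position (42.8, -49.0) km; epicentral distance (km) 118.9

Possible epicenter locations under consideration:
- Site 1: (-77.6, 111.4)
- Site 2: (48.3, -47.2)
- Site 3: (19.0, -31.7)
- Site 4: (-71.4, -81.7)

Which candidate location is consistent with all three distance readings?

Site 4

For each candidate, compare |candidate − station| to the reported distance:
Site 1: residuals N-02 31.0, N-03 135.9, N-04 81.7 → max 135.9 km
Site 2: residuals N-02 17.9, N-03 57.5, N-04 113.1 → max 113.1 km
Site 3: residuals N-02 50.6, N-03 35.3, N-04 89.5 → max 89.5 km
Site 4: residuals N-02 0.2, N-03 0.1, N-04 0.1 → max 0.2 km
Only Site 4 has all residuals ≈ 0.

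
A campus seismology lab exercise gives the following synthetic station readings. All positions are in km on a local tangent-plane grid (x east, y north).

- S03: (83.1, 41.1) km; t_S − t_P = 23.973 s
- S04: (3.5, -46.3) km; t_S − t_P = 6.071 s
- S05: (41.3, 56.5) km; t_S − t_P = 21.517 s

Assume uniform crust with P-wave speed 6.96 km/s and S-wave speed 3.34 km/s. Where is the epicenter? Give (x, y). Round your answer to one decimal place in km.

-33.0 km east, -60.0 km north

Distance from S−P lag: d = Δt · v_P v_S / (v_P − v_S) = Δt · (6.96·3.34)/(6.96−3.34) ≈ 6.4217·Δt.
So d_S03 = 153.95, d_S04 = 38.99, d_S05 = 138.17 km.
Circle about each station: (x − 83.1)² + (y − 41.1)² = 153.95²; (x − 3.5)² + (y + 46.3)² = 38.99²; (x − 41.3)² + (y − 56.5)² = 138.17².
Subtracting pairs of circle equations eliminates x²+y² and gives linear equations (the radical axes):
-159.2 x − 174.8 y = 15741.50
-83.6 x + 30.8 y = 912.77
Solving the 2×2 system: x ≈ -33.0, y ≈ -60.0 km.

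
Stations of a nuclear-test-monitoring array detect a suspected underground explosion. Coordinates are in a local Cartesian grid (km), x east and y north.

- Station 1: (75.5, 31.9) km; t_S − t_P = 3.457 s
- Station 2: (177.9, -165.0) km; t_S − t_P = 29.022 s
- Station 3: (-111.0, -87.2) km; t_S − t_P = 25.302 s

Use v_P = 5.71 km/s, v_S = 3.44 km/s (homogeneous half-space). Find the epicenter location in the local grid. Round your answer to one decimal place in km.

Distance from S−P lag: d = Δt · v_P v_S / (v_P − v_S) = Δt · (5.71·3.44)/(5.71−3.44) ≈ 8.6530·Δt.
So d_Station 1 = 29.91, d_Station 2 = 251.13, d_Station 3 = 218.94 km.
Circle about each station: (x − 75.5)² + (y − 31.9)² = 29.91²; (x − 177.9)² + (y + 165.0)² = 251.13²; (x + 111.0)² + (y + 87.2)² = 218.94².
Subtracting the Station 1 equation from the Station 2 and Station 3 equations removes the quadratic terms:
204.8 x − 393.8 y = -10016.12
-373.0 x − 238.2 y = -33833.14
Solving the 2×2 system: x ≈ 55.9, y ≈ 54.5 km.

x ≈ 55.9 km, y ≈ 54.5 km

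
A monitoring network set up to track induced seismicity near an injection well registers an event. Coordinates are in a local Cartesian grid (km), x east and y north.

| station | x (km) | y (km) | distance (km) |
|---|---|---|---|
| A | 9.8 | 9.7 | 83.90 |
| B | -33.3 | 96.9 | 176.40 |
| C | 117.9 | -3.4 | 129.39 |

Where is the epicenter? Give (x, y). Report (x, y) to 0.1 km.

x ≈ 9.6 km, y ≈ -74.2 km

Circle about each station: (x − 9.8)² + (y − 9.7)² = 83.90²; (x + 33.3)² + (y − 96.9)² = 176.40²; (x − 117.9)² + (y + 3.4)² = 129.39².
Subtracting the A equation from the B and C equations removes the quadratic terms:
-86.2 x + 174.4 y = -13769.38
216.2 x − 26.2 y = 4019.28
Solving the 2×2 system: x ≈ 9.6, y ≈ -74.2 km.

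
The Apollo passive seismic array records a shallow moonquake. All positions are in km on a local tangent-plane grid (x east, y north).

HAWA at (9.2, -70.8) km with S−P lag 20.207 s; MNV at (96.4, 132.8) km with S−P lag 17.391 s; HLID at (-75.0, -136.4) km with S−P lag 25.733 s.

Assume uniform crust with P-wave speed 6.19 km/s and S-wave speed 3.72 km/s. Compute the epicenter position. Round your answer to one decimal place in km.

Distance from S−P lag: d = Δt · v_P v_S / (v_P − v_S) = Δt · (6.19·3.72)/(6.19−3.72) ≈ 9.3226·Δt.
So d_HAWA = 188.38, d_MNV = 162.13, d_HLID = 239.90 km.
Circle about each station: (x − 9.2)² + (y + 70.8)² = 188.38²; (x − 96.4)² + (y − 132.8)² = 162.13²; (x + 75.0)² + (y + 136.4)² = 239.90².
Subtracting pairs of circle equations eliminates x²+y² and gives linear equations (the radical axes):
174.4 x + 407.2 y = 31032.41
-168.4 x − 131.2 y = -2932.31
Solving the 2×2 system: x ≈ -63.0, y ≈ 103.2 km.

x ≈ -63.0 km, y ≈ 103.2 km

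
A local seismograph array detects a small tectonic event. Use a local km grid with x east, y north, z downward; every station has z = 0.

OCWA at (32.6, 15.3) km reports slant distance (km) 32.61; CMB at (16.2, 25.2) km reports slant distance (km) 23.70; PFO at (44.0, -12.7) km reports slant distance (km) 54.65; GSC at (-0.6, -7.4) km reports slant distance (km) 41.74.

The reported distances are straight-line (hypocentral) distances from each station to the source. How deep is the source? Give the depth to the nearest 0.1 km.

Each station gives a sphere (x−x_i)² + (y−y_i)² + z² = d_i² (stations at z=0).
Subtracting the OCWA sphere from CMB and PFO: z² cancels, leaving linear equations in x and y:
-32.8 x + 19.8 y = 102.35
22.8 x − 56.0 y = -1122.77
Solving: x ≈ 11.910, y ≈ 24.898 km (keep extra digits for the depth step; rounded: 11.9, 24.9).
Then from the OCWA sphere: z² = 32.61² − (x − 32.6)² − (y − 15.3)² with x = 11.910, y = 24.898, so z ≈ 23.307 ≈ 23.3 km.

z ≈ 23.3 km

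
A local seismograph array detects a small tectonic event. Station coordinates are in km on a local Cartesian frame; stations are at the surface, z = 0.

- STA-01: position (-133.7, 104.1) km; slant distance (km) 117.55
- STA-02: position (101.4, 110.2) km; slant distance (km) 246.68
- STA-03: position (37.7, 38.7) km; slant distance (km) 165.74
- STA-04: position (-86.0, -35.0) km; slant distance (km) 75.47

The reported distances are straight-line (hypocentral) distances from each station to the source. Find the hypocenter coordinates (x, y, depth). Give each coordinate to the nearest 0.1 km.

Each station gives a sphere (x−x_i)² + (y−y_i)² + z² = d_i² (stations at z=0).
Subtracting the STA-01 sphere from STA-02 and STA-03: z² cancels, leaving linear equations in x and y:
470.2 x + 12.2 y = -53319.52
342.8 x − 130.8 y = -39445.27
Solving: x ≈ -113.504, y ≈ 4.099 km (keep extra digits for the depth step; rounded: -113.5, 4.1).
Then from the STA-01 sphere: z² = 117.55² − (x + 133.7)² − (y − 104.1)² with x = -113.504, y = 4.099, so z ≈ 58.395 ≈ 58.4 km.

x ≈ -113.5 km, y ≈ 4.1 km, depth ≈ 58.4 km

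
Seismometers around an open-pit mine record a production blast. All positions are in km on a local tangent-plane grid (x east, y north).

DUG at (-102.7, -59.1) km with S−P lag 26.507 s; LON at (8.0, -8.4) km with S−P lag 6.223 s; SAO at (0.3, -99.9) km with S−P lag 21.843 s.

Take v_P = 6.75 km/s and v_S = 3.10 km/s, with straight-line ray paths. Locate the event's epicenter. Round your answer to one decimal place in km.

Distance from S−P lag: d = Δt · v_P v_S / (v_P − v_S) = Δt · (6.75·3.10)/(6.75−3.10) ≈ 5.7329·Δt.
So d_DUG = 151.96, d_LON = 35.68, d_SAO = 125.22 km.
Circle about each station: (x + 102.7)² + (y + 59.1)² = 151.96²; (x − 8.0)² + (y + 8.4)² = 35.68²; (x − 0.3)² + (y + 99.9)² = 125.22².
Subtracting pairs of circle equations eliminates x²+y² and gives linear equations (the radical axes):
221.4 x + 101.4 y = 7913.24
206.0 x − 81.6 y = 3351.79
Solving the 2×2 system: x ≈ 25.3, y ≈ 22.8 km.

x ≈ 25.3 km, y ≈ 22.8 km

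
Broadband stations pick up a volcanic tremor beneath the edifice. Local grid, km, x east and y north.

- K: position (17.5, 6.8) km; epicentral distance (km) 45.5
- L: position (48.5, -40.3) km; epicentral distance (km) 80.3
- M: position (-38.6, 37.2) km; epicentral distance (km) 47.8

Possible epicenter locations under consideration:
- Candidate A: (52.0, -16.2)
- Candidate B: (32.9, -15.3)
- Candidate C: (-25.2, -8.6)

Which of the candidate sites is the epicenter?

Candidate C

For each candidate, compare |candidate − station| to the reported distance:
Candidate A: residuals K 4.0, L 55.9, M 57.4 → max 57.4 km
Candidate B: residuals K 18.6, L 50.8, M 40.9 → max 50.8 km
Candidate C: residuals K 0.1, L 0.1, M 0.1 → max 0.1 km
Only Candidate C has all residuals ≈ 0.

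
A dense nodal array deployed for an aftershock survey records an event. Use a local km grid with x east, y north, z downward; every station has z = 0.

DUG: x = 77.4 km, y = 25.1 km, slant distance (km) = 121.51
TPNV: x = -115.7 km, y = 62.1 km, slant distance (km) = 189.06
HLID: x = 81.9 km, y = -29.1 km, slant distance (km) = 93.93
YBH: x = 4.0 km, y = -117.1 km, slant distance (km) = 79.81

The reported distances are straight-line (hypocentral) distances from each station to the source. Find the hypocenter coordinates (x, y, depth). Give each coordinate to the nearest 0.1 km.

(14.9, -62.2, 56.9)

Each station gives a sphere (x−x_i)² + (y−y_i)² + z² = d_i² (stations at z=0).
Subtracting the DUG sphere from TPNV and HLID: z² cancels, leaving linear equations in x and y:
-386.2 x + 74.0 y = -10356.87
9.0 x − 108.4 y = 6875.49
Solving: x ≈ 14.901, y ≈ -62.190 km (keep extra digits for the depth step; rounded: 14.9, -62.2).
Then from the DUG sphere: z² = 121.51² − (x − 77.4)² − (y − 25.1)² with x = 14.901, y = -62.190, so z ≈ 56.912 ≈ 56.9 km.
Check against YBH (with the unrounded solution): distance 79.83 ≈ 79.81 km. ✓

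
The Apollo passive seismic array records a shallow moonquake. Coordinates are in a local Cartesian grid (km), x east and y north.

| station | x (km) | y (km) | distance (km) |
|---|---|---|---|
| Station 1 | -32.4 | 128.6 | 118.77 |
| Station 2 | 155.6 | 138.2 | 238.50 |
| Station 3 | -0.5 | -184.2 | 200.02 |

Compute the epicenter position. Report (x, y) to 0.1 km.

x ≈ -45.9 km, y ≈ 10.6 km

Circle about each station: (x + 32.4)² + (y − 128.6)² = 118.77²; (x − 155.6)² + (y − 138.2)² = 238.50²; (x + 0.5)² + (y + 184.2)² = 200.02².
Subtracting the Station 1 equation from the Station 2 and Station 3 equations removes the quadratic terms:
376.0 x + 19.2 y = -17053.06
63.8 x − 625.6 y = -9559.52
Solving the 2×2 system: x ≈ -45.9, y ≈ 10.6 km.
Check against Station 1 (with the unrounded x, y): √((x + 32.4)²+(y − 128.6)²) = 118.77 ≈ 118.77 km. ✓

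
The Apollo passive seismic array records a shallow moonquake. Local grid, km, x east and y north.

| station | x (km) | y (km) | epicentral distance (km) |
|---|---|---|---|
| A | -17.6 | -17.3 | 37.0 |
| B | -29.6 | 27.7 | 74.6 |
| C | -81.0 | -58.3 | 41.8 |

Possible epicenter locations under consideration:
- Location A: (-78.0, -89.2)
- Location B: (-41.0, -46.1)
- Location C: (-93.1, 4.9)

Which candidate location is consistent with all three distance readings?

Location B

For each candidate, compare |candidate − station| to the reported distance:
Location A: residuals A 56.9, B 51.9, C 10.8 → max 56.9 km
Location B: residuals A 0.1, B 0.1, C 0.0 → max 0.1 km
Location C: residuals A 41.7, B 7.1, C 22.5 → max 41.7 km
Only Location B has all residuals ≈ 0.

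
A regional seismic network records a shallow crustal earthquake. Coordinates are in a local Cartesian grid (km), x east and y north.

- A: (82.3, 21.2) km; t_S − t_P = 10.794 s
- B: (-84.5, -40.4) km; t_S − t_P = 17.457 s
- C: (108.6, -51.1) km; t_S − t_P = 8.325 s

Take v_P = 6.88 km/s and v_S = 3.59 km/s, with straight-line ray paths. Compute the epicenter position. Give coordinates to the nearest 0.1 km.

Distance from S−P lag: d = Δt · v_P v_S / (v_P − v_S) = Δt · (6.88·3.59)/(6.88−3.59) ≈ 7.5074·Δt.
So d_A = 81.03, d_B = 131.06, d_C = 62.50 km.
Circle about each station: (x − 82.3)² + (y − 21.2)² = 81.03²; (x + 84.5)² + (y + 40.4)² = 131.06²; (x − 108.6)² + (y + 51.1)² = 62.50².
Subtracting pairs of circle equations eliminates x²+y² and gives linear equations (the radical axes):
-333.6 x − 123.2 y = -9061.18
52.6 x − 144.6 y = 9842.05
Solving the 2×2 system: x ≈ 46.1, y ≈ -51.3 km.

(46.1, -51.3)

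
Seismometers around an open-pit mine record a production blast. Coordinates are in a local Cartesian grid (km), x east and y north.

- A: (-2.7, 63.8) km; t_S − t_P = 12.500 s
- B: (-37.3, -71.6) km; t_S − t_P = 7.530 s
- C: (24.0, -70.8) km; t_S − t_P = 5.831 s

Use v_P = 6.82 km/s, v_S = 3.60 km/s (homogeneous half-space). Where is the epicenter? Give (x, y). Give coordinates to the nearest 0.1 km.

3.6 km east, -31.3 km north

Distance from S−P lag: d = Δt · v_P v_S / (v_P − v_S) = Δt · (6.82·3.60)/(6.82−3.60) ≈ 7.6248·Δt.
So d_A = 95.31, d_B = 57.42, d_C = 44.46 km.
Circle about each station: (x + 2.7)² + (y − 63.8)² = 95.31²; (x + 37.3)² + (y + 71.6)² = 57.42²; (x − 24.0)² + (y + 70.8)² = 44.46².
Subtracting pairs of circle equations eliminates x²+y² and gives linear equations (the radical axes):
-69.2 x − 270.8 y = 8227.06
53.4 x − 269.2 y = 8618.21
Solving the 2×2 system: x ≈ 3.6, y ≈ -31.3 km.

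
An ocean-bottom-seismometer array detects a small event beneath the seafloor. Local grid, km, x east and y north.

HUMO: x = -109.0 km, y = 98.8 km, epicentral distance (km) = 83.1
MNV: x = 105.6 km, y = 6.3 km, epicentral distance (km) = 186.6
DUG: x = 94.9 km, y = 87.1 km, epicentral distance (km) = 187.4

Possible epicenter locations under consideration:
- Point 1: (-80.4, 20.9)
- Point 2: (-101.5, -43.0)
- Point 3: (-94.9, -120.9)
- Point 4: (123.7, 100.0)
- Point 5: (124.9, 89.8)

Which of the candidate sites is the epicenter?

For each candidate, compare |candidate − station| to the reported distance:
Point 1: residuals HUMO 0.1, MNV 0.0, DUG 0.0 → max 0.1 km
Point 2: residuals HUMO 58.9, MNV 26.3, DUG 48.2 → max 58.9 km
Point 3: residuals HUMO 137.1, MNV 50.8, DUG 94.2 → max 137.1 km
Point 4: residuals HUMO 149.6, MNV 91.2, DUG 155.8 → max 155.8 km
Point 5: residuals HUMO 151.0, MNV 100.9, DUG 157.3 → max 157.3 km
Only Point 1 has all residuals ≈ 0.

Point 1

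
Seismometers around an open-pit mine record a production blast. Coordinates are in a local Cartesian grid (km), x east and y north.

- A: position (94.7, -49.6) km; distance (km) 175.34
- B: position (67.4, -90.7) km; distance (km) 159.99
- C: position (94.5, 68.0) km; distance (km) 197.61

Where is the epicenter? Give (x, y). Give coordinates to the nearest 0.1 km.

-79.1 km east, -26.4 km north

Circle about each station: (x − 94.7)² + (y + 49.6)² = 175.34²; (x − 67.4)² + (y + 90.7)² = 159.99²; (x − 94.5)² + (y − 68.0)² = 197.61².
Subtracting the A equation from the B and C equations removes the quadratic terms:
-54.6 x − 82.2 y = 6488.32
-0.4 x + 235.2 y = -6179.60
Solving the 2×2 system: x ≈ -79.1, y ≈ -26.4 km.
Check against A (with the unrounded x, y): √((x − 94.7)²+(y + 49.6)²) = 175.32 ≈ 175.34 km. ✓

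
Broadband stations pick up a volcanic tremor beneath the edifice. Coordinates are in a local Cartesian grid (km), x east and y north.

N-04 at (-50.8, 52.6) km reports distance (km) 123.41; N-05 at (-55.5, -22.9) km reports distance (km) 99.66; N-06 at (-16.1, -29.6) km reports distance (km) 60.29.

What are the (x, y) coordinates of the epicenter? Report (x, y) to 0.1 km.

Circle about each station: (x + 50.8)² + (y − 52.6)² = 123.41²; (x + 55.5)² + (y + 22.9)² = 99.66²; (x + 16.1)² + (y + 29.6)² = 60.29².
Subtracting the N-04 equation from the N-05 and N-06 equations removes the quadratic terms:
-9.4 x − 151.0 y = 3555.17
69.4 x − 164.4 y = 7383.11
Solving the 2×2 system: x ≈ 44.1, y ≈ -26.3 km.
Check against N-04 (with the unrounded x, y): √((x + 50.8)²+(y − 52.6)²) = 123.41 ≈ 123.41 km. ✓

44.1 km east, -26.3 km north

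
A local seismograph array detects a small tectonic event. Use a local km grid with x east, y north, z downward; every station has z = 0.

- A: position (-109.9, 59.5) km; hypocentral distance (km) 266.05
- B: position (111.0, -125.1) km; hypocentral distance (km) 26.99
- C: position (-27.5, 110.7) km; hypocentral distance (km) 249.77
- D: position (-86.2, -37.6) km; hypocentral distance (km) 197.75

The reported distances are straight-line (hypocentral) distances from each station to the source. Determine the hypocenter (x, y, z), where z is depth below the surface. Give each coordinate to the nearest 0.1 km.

Each station gives a sphere (x−x_i)² + (y−y_i)² + z² = d_i² (stations at z=0).
Subtracting the A sphere from B and C: z² cancels, leaving linear equations in x and y:
441.8 x − 369.2 y = 82406.89
164.8 x + 102.4 y = 5790.03
Solving: x ≈ 99.695, y ≈ -103.904 km (keep extra digits for the depth step; rounded: 99.7, -103.9).
Then from the A sphere: z² = 266.05² − (x + 109.9)² − (y − 59.5)² with x = 99.695, y = -103.904, so z ≈ 12.315 ≈ 12.3 km.
Check against D (with the unrounded solution): distance 197.75 ≈ 197.75 km. ✓

(99.7, -103.9, 12.3)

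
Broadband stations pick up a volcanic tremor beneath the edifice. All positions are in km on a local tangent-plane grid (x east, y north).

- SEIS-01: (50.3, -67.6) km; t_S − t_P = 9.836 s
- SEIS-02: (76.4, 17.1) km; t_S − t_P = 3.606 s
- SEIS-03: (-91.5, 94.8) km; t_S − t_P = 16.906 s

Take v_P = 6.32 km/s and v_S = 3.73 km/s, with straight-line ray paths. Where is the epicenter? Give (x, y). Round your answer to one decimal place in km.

x ≈ 43.9 km, y ≈ 21.7 km

Distance from S−P lag: d = Δt · v_P v_S / (v_P − v_S) = Δt · (6.32·3.73)/(6.32−3.73) ≈ 9.1018·Δt.
So d_SEIS-01 = 89.53, d_SEIS-02 = 32.82, d_SEIS-03 = 153.87 km.
Circle about each station: (x − 50.3)² + (y + 67.6)² = 89.53²; (x − 76.4)² + (y − 17.1)² = 32.82²; (x + 91.5)² + (y − 94.8)² = 153.87².
Subtracting the SEIS-01 equation from the SEIS-02 and SEIS-03 equations removes the quadratic terms:
52.2 x + 169.4 y = 5967.99
-283.6 x + 324.8 y = -5400.92
Solving the 2×2 system: x ≈ 43.9, y ≈ 21.7 km.
Check against SEIS-01 (with the unrounded x, y): √((x − 50.3)²+(y + 67.6)²) = 89.53 ≈ 89.53 km. ✓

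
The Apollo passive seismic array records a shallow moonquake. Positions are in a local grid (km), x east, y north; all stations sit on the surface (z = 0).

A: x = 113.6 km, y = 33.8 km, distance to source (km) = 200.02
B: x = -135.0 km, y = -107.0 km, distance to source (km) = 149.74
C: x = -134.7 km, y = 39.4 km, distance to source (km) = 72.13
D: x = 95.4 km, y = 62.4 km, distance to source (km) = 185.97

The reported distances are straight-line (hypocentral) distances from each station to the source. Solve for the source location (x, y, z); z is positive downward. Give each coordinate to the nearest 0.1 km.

Each station gives a sphere (x−x_i)² + (y−y_i)² + z² = d_i² (stations at z=0).
Subtracting the A sphere from B and C: z² cancels, leaving linear equations in x and y:
-497.2 x − 281.6 y = 33212.53
-496.6 x + 11.2 y = 40454.31
Solving: x ≈ -80.901, y ≈ 24.899 km (keep extra digits for the depth step; rounded: -80.9, 24.9).
Then from the A sphere: z² = 200.02² − (x − 113.6)² − (y − 33.8)² with x = -80.901, y = 24.899, so z ≈ 45.805 ≈ 45.8 km.

x ≈ -80.9 km, y ≈ 24.9 km, depth ≈ 45.8 km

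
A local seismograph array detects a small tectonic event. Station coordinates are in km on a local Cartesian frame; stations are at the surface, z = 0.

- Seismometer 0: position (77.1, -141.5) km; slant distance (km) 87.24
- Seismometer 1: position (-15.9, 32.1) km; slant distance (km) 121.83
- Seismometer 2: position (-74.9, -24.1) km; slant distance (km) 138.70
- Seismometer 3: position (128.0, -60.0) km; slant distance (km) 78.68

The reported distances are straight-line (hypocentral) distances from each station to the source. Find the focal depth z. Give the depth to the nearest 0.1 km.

z ≈ 29.5 km

Each station gives a sphere (x−x_i)² + (y−y_i)² + z² = d_i² (stations at z=0).
Subtracting the Seismometer 0 sphere from Seismometer 1 and Seismometer 2: z² cancels, leaving linear equations in x and y:
-186.0 x + 347.2 y = -31915.17
-304.0 x + 234.8 y = -31402.71
Solving: x ≈ 55.100, y ≈ -62.404 km (keep extra digits for the depth step; rounded: 55.1, -62.4).
Then from the Seismometer 0 sphere: z² = 87.24² − (x − 77.1)² − (y + 141.5)² with x = 55.100, y = -62.404, so z ≈ 29.507 ≈ 29.5 km.
Check against Seismometer 3 (with the unrounded solution): distance 78.68 ≈ 78.68 km. ✓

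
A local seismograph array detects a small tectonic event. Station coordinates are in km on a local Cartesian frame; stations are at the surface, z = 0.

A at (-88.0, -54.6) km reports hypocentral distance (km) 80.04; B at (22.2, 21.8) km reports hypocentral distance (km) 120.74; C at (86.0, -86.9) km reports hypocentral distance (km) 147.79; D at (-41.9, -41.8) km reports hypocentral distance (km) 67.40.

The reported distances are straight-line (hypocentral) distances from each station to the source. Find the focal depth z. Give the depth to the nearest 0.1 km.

z ≈ 65.9 km

Each station gives a sphere (x−x_i)² + (y−y_i)² + z² = d_i² (stations at z=0).
Subtracting the A sphere from B and C: z² cancels, leaving linear equations in x and y:
220.4 x + 152.8 y = -17928.83
348.0 x − 64.6 y = -11213.03
Solving: x ≈ -42.597, y ≈ -55.893 km (keep extra digits for the depth step; rounded: -42.6, -55.9).
Then from the A sphere: z² = 80.04² − (x + 88.0)² − (y + 54.6)² with x = -42.597, y = -55.893, so z ≈ 65.904 ≈ 65.9 km.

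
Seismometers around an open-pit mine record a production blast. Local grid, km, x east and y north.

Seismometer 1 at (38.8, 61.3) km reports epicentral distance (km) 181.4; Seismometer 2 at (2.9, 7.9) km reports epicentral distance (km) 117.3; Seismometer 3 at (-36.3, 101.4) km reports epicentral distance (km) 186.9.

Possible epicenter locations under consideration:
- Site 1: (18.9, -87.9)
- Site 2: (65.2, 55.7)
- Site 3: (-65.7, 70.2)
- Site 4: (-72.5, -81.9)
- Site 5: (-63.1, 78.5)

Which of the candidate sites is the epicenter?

For each candidate, compare |candidate − station| to the reported distance:
Site 1: residuals Seismometer 1 30.9, Seismometer 2 20.2, Seismometer 3 10.3 → max 30.9 km
Site 2: residuals Seismometer 1 154.4, Seismometer 2 38.8, Seismometer 3 75.6 → max 154.4 km
Site 3: residuals Seismometer 1 76.5, Seismometer 2 24.6, Seismometer 3 144.0 → max 144.0 km
Site 4: residuals Seismometer 1 0.0, Seismometer 2 0.0, Seismometer 3 0.1 → max 0.1 km
Site 5: residuals Seismometer 1 78.1, Seismometer 2 20.7, Seismometer 3 151.6 → max 151.6 km
Only Site 4 has all residuals ≈ 0.

Site 4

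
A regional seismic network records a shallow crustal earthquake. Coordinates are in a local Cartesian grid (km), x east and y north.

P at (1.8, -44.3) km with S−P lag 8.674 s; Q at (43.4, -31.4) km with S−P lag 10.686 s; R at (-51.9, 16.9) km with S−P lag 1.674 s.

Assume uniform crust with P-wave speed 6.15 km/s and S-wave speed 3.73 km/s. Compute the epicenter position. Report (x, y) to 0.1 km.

(-39.5, 26.8)

Distance from S−P lag: d = Δt · v_P v_S / (v_P − v_S) = Δt · (6.15·3.73)/(6.15−3.73) ≈ 9.4791·Δt.
So d_P = 82.22, d_Q = 101.29, d_R = 15.87 km.
Circle about each station: (x − 1.8)² + (y + 44.3)² = 82.22²; (x − 43.4)² + (y + 31.4)² = 101.29²; (x + 51.9)² + (y − 16.9)² = 15.87².
Subtracting pairs of circle equations eliminates x²+y² and gives linear equations (the radical axes):
83.2 x + 25.8 y = -2595.75
-107.4 x + 122.4 y = 7521.76
Solving the 2×2 system: x ≈ -39.5, y ≈ 26.8 km.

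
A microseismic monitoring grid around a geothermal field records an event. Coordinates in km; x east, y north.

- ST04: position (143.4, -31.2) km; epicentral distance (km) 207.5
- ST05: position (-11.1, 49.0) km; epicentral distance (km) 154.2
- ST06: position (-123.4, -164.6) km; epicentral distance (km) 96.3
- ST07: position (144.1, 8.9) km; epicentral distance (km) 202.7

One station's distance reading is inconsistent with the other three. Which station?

Solve using three stations at a time. Using ST04, ST05, ST06 (subtract circle equations pairwise → linear system) gives (x, y) ≈ (-52.5, -99.5).
Distances from that point to each station vs reported:
  ST04: calculated 207.5 vs reported 207.5 → residual 0.0 km
  ST05: calculated 154.2 vs reported 154.2 → residual 0.0 km
  ST06: calculated 96.2 vs reported 96.3 → residual 0.1 km
  ST07: calculated 224.5 vs reported 202.7 → residual 21.8 km
ST04, ST05, ST06 are mutually consistent (residuals ≈ 0); ST07 is off by 21.8 km.

ST07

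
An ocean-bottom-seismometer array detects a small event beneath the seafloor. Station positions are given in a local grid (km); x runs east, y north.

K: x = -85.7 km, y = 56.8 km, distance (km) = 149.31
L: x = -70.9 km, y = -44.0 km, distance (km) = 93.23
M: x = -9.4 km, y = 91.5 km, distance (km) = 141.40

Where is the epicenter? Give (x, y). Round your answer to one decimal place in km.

x ≈ 22.3 km, y ≈ -46.3 km

Circle about each station: (x + 85.7)² + (y − 56.8)² = 149.31²; (x + 70.9)² + (y + 44.0)² = 93.23²; (x + 9.4)² + (y − 91.5)² = 141.40².
Subtracting the K equation from the L and M equations removes the quadratic terms:
29.6 x − 201.6 y = 9993.72
152.6 x + 69.4 y = 189.40
Solving the 2×2 system: x ≈ 22.3, y ≈ -46.3 km.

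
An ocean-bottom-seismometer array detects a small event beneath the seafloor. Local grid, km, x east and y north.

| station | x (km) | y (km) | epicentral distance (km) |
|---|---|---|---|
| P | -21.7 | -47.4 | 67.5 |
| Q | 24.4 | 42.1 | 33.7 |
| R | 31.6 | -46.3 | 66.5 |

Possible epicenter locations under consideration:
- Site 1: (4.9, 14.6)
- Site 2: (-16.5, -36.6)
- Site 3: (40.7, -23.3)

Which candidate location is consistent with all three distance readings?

Site 1

For each candidate, compare |candidate − station| to the reported distance:
Site 1: residuals P 0.0, Q 0.0, R 0.0 → max 0.0 km
Site 2: residuals P 55.5, Q 55.0, R 17.4 → max 55.5 km
Site 3: residuals P 0.6, Q 33.7, R 41.8 → max 41.8 km
Only Site 1 has all residuals ≈ 0.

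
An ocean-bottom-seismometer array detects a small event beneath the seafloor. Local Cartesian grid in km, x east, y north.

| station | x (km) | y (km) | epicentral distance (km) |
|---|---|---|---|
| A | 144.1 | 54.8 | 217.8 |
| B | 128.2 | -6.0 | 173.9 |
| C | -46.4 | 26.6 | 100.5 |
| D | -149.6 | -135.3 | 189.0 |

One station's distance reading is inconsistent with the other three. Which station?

Solve using three stations at a time. Using A, B, C (subtract circle equations pairwise → linear system) gives (x, y) ≈ (-32.3, -73.0).
Distances from that point to each station vs reported:
  A: calculated 217.8 vs reported 217.8 → residual 0.0 km
  B: calculated 173.9 vs reported 173.9 → residual 0.0 km
  C: calculated 100.5 vs reported 100.5 → residual 0.0 km
  D: calculated 132.8 vs reported 189.0 → residual 56.2 km
A, B, C are mutually consistent (residuals ≈ 0); D is off by 56.2 km.

D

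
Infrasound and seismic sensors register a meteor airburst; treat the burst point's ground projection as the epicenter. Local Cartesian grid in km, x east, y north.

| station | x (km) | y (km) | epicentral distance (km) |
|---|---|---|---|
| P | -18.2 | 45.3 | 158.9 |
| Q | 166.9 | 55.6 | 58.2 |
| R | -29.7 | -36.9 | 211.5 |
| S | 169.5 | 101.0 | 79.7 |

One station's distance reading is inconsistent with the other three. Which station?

S

Solve using three stations at a time. Using P, Q, R (subtract circle equations pairwise → linear system) gives (x, y) ≈ (130.6, 101.1).
Distances from that point to each station vs reported:
  P: calculated 158.9 vs reported 158.9 → residual 0.0 km
  Q: calculated 58.2 vs reported 58.2 → residual 0.0 km
  R: calculated 211.5 vs reported 211.5 → residual 0.0 km
  S: calculated 38.9 vs reported 79.7 → residual 40.8 km
P, Q, R are mutually consistent (residuals ≈ 0); S is off by 40.8 km.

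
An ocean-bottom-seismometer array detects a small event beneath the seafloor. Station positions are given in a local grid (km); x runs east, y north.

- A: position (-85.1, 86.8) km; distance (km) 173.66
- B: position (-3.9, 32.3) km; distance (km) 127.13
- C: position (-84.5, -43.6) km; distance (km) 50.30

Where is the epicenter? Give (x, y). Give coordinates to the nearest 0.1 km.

x ≈ -54.8 km, y ≈ -84.2 km

Circle about each station: (x + 85.1)² + (y − 86.8)² = 173.66²; (x + 3.9)² + (y − 32.3)² = 127.13²; (x + 84.5)² + (y + 43.6)² = 50.30².
Subtracting the A equation from the B and C equations removes the quadratic terms:
162.4 x − 109.0 y = 278.01
1.2 x − 260.8 y = 21892.67
Solving the 2×2 system: x ≈ -54.8, y ≈ -84.2 km.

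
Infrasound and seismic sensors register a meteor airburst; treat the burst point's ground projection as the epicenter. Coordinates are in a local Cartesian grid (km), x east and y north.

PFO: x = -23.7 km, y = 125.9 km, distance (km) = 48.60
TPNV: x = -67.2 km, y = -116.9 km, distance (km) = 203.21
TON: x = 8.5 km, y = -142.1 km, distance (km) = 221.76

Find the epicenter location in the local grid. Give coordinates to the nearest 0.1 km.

x ≈ -12.1 km, y ≈ 78.7 km

Circle about each station: (x + 23.7)² + (y − 125.9)² = 48.60²; (x + 67.2)² + (y + 116.9)² = 203.21²; (x − 8.5)² + (y + 142.1)² = 221.76².
Subtracting pairs of circle equations eliminates x²+y² and gives linear equations (the radical axes):
-87.0 x − 485.6 y = -37163.39
64.4 x − 536.0 y = -42963.38
Solving the 2×2 system: x ≈ -12.1, y ≈ 78.7 km.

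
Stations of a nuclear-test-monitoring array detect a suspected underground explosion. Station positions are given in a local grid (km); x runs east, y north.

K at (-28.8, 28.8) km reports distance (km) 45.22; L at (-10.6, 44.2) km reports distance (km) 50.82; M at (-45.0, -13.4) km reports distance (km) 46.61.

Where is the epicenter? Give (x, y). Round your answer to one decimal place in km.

(0.9, -5.3)

Circle about each station: (x + 28.8)² + (y − 28.8)² = 45.22²; (x + 10.6)² + (y − 44.2)² = 50.82²; (x + 45.0)² + (y + 13.4)² = 46.61².
Subtracting the K equation from the L and M equations removes the quadratic terms:
36.4 x + 30.8 y = -130.70
-32.4 x − 84.4 y = 418.04
Solving the 2×2 system: x ≈ 0.9, y ≈ -5.3 km.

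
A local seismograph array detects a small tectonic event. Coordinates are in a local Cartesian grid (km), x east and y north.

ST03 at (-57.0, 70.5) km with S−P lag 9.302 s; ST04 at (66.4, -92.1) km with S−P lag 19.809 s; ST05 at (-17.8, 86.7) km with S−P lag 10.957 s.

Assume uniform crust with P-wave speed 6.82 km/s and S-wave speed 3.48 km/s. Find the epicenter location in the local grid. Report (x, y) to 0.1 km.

Distance from S−P lag: d = Δt · v_P v_S / (v_P − v_S) = Δt · (6.82·3.48)/(6.82−3.48) ≈ 7.1059·Δt.
So d_ST03 = 66.10, d_ST04 = 140.76, d_ST05 = 77.86 km.
Circle about each station: (x + 57.0)² + (y − 70.5)² = 66.10²; (x − 66.4)² + (y + 92.1)² = 140.76²; (x + 17.8)² + (y − 86.7)² = 77.86².
Subtracting pairs of circle equations eliminates x²+y² and gives linear equations (the radical axes):
246.8 x − 325.2 y = -10772.05
78.4 x + 32.4 y = -2078.49
Solving the 2×2 system: x ≈ -30.6, y ≈ 9.9 km.
Check against ST03 (with the unrounded x, y): √((x + 57.0)²+(y − 70.5)²) = 66.10 ≈ 66.10 km. ✓

-30.6 km east, 9.9 km north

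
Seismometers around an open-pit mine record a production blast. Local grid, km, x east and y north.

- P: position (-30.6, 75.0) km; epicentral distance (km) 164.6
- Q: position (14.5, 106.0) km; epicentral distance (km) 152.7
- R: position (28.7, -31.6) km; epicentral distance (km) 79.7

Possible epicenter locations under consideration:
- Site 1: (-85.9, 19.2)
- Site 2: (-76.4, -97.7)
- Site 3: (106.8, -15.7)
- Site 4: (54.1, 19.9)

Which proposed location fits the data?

Site 3

For each candidate, compare |candidate − station| to the reported distance:
Site 1: residuals P 86.0, Q 20.0, R 45.7 → max 86.0 km
Site 2: residuals P 14.1, Q 70.4, R 44.5 → max 70.4 km
Site 3: residuals P 0.0, Q 0.0, R 0.0 → max 0.0 km
Site 4: residuals P 63.6, Q 57.9, R 22.3 → max 63.6 km
Only Site 3 has all residuals ≈ 0.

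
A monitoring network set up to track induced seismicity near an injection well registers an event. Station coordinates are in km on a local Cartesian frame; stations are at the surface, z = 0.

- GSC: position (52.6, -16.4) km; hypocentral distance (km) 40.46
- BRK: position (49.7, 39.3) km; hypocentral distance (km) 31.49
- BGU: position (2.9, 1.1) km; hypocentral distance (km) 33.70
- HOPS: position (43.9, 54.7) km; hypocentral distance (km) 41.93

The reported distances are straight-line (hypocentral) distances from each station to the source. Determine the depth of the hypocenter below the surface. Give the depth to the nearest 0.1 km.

Each station gives a sphere (x−x_i)² + (y−y_i)² + z² = d_i² (stations at z=0).
Subtracting the GSC sphere from BRK and BGU: z² cancels, leaving linear equations in x and y:
-5.8 x + 111.4 y = 1624.25
-99.4 x + 35.0 y = -2524.78
Solving: x ≈ 31.104, y ≈ 16.200 km (keep extra digits for the depth step; rounded: 31.1, 16.2).
Then from the GSC sphere: z² = 40.46² − (x − 52.6)² − (y + 16.4)² with x = 31.104, y = 16.200, so z ≈ 10.591 ≈ 10.6 km.

z ≈ 10.6 km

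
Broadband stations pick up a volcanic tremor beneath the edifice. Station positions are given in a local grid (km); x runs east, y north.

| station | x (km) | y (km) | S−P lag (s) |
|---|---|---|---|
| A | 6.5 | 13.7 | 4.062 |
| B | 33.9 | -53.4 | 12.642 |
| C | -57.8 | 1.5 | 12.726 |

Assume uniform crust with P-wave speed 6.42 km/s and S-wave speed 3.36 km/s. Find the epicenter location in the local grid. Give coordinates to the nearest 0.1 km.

x ≈ 25.3 km, y ≈ 35.3 km

Distance from S−P lag: d = Δt · v_P v_S / (v_P − v_S) = Δt · (6.42·3.36)/(6.42−3.36) ≈ 7.0494·Δt.
So d_A = 28.63, d_B = 89.12, d_C = 89.71 km.
Circle about each station: (x − 6.5)² + (y − 13.7)² = 28.63²; (x − 33.9)² + (y + 53.4)² = 89.12²; (x + 57.8)² + (y − 1.5)² = 89.71².
Subtracting the A equation from the B and C equations removes the quadratic terms:
54.8 x − 134.2 y = -3351.87
-128.6 x − 24.4 y = -4115.06
Solving the 2×2 system: x ≈ 25.3, y ≈ 35.3 km.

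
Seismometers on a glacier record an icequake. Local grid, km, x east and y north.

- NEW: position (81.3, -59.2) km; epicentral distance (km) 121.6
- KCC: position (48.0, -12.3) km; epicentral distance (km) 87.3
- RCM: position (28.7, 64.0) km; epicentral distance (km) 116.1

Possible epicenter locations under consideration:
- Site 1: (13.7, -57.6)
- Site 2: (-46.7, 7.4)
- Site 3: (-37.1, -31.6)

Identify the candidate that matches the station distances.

For each candidate, compare |candidate − station| to the reported distance:
Site 1: residuals NEW 54.0, KCC 30.5, RCM 6.4 → max 54.0 km
Site 2: residuals NEW 22.7, KCC 9.4, RCM 21.8 → max 22.7 km
Site 3: residuals NEW 0.0, KCC 0.0, RCM 0.0 → max 0.0 km
Only Site 3 has all residuals ≈ 0.

Site 3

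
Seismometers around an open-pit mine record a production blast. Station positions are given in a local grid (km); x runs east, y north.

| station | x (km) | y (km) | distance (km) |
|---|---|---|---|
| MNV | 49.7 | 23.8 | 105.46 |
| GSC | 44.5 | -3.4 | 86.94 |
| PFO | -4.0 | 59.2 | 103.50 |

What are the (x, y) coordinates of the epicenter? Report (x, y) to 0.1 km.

x ≈ -34.5 km, y ≈ -39.7 km

Circle about each station: (x − 49.7)² + (y − 23.8)² = 105.46²; (x − 44.5)² + (y + 3.4)² = 86.94²; (x + 4.0)² + (y − 59.2)² = 103.50².
Subtracting the MNV equation from the GSC and PFO equations removes the quadratic terms:
-10.4 x − 54.4 y = 2518.53
-107.4 x + 70.8 y = 893.67
Solving the 2×2 system: x ≈ -34.5, y ≈ -39.7 km.
Check against MNV (with the unrounded x, y): √((x − 49.7)²+(y − 23.8)²) = 105.46 ≈ 105.46 km. ✓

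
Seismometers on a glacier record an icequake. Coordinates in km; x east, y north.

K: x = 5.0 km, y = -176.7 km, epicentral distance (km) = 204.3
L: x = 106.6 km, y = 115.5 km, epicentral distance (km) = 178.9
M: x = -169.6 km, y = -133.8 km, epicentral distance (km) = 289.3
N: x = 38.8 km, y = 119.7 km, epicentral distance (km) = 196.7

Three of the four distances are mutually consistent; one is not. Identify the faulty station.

K

Solve using three stations at a time. Using L, M, N (subtract circle equations pairwise → linear system) gives (x, y) ≈ (110.8, -63.1).
Distances from that point to each station vs reported:
  K: calculated 155.2 vs reported 204.3 → residual 49.1 km
  L: calculated 178.7 vs reported 178.9 → residual 0.2 km
  M: calculated 289.2 vs reported 289.3 → residual 0.1 km
  N: calculated 196.5 vs reported 196.7 → residual 0.2 km
L, M, N are mutually consistent (residuals ≈ 0); K is off by 49.1 km.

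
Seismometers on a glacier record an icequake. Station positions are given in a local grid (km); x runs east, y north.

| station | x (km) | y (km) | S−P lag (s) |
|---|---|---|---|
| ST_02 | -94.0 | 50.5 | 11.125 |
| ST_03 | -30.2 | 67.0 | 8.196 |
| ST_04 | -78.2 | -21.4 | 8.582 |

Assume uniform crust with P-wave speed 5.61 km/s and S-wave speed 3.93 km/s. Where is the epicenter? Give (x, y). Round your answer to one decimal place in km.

x ≈ 34.4 km, y ≈ -19.0 km

Distance from S−P lag: d = Δt · v_P v_S / (v_P − v_S) = Δt · (5.61·3.93)/(5.61−3.93) ≈ 13.1234·Δt.
So d_ST_02 = 146.00, d_ST_03 = 107.56, d_ST_04 = 112.62 km.
Circle about each station: (x + 94.0)² + (y − 50.5)² = 146.00²; (x + 30.2)² + (y − 67.0)² = 107.56²; (x + 78.2)² + (y + 21.4)² = 112.62².
Subtracting the ST_02 equation from the ST_03 and ST_04 equations removes the quadratic terms:
127.6 x + 33.0 y = 3761.64
31.6 x − 143.8 y = 3819.69
Solving the 2×2 system: x ≈ 34.4, y ≈ -19.0 km.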